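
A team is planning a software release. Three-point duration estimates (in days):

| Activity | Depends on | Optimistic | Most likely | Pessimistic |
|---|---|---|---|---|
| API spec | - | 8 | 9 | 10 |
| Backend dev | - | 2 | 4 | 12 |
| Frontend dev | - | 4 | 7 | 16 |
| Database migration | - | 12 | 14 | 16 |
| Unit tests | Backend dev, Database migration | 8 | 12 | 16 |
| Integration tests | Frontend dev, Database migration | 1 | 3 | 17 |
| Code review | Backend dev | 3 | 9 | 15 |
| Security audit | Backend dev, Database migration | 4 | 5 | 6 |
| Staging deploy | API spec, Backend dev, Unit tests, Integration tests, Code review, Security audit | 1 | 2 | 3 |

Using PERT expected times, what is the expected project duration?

te_API spec = (8 + 4·9 + 10)/6 = 54/6 = 9
te_Backend dev = (2 + 4·4 + 12)/6 = 30/6 = 5
te_Frontend dev = (4 + 4·7 + 16)/6 = 48/6 = 8
te_Database migration = (12 + 4·14 + 16)/6 = 84/6 = 14
te_Unit tests = (8 + 4·12 + 16)/6 = 72/6 = 12
te_Integration tests = (1 + 4·3 + 17)/6 = 30/6 = 5
te_Code review = (3 + 4·9 + 15)/6 = 54/6 = 9
te_Security audit = (4 + 4·5 + 6)/6 = 30/6 = 5
te_Staging deploy = (1 + 4·2 + 3)/6 = 12/6 = 2

Forward pass:
ES_API spec = 0; EF_API spec = 9
ES_Backend dev = 0; EF_Backend dev = 5
ES_Frontend dev = 0; EF_Frontend dev = 8
ES_Database migration = 0; EF_Database migration = 14
ES_Unit tests = max(EF_Backend dev=5, EF_Database migration=14) = 14; EF_Unit tests = 14+12 = 26
ES_Integration tests = max(EF_Frontend dev=8, EF_Database migration=14) = 14; EF_Integration tests = 14+5 = 19
ES_Code review = 5; EF_Code review = 5+9 = 14
ES_Security audit = max(EF_Backend dev=5, EF_Database migration=14) = 14; EF_Security audit = 14+5 = 19
ES_Staging deploy = max(EF_API spec=9, EF_Backend dev=5, EF_Unit tests=26, EF_Integration tests=19, EF_Code review=14, EF_Security audit=19) = 26; EF_Staging deploy = 26+2 = 28
Expected project duration μ = 28 days. Critical path: Database migration → Unit tests → Staging deploy.

28 days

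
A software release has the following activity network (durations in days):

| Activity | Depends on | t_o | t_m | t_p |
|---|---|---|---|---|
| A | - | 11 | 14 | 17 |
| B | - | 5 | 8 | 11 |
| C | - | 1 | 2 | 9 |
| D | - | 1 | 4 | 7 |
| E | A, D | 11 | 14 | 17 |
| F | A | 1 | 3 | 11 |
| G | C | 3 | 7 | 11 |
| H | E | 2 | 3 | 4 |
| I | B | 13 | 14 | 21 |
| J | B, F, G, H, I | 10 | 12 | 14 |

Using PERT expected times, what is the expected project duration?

43 days

te_A = (11 + 4·14 + 17)/6 = 84/6 = 14
te_B = (5 + 4·8 + 11)/6 = 48/6 = 8
te_C = (1 + 4·2 + 9)/6 = 18/6 = 3
te_D = (1 + 4·4 + 7)/6 = 24/6 = 4
te_E = (11 + 4·14 + 17)/6 = 84/6 = 14
te_F = (1 + 4·3 + 11)/6 = 24/6 = 4
te_G = (3 + 4·7 + 11)/6 = 42/6 = 7
te_H = (2 + 4·3 + 4)/6 = 18/6 = 3
te_I = (13 + 4·14 + 21)/6 = 90/6 = 15
te_J = (10 + 4·12 + 14)/6 = 72/6 = 12

Forward pass:
ES_A = 0; EF_A = 14
ES_B = 0; EF_B = 8
ES_C = 0; EF_C = 3
ES_D = 0; EF_D = 4
ES_E = max(EF_A=14, EF_D=4) = 14; EF_E = 14+14 = 28
ES_F = 14; EF_F = 14+4 = 18
ES_G = 3; EF_G = 3+7 = 10
ES_H = 28; EF_H = 28+3 = 31
ES_I = 8; EF_I = 8+15 = 23
ES_J = max(EF_B=8, EF_F=18, EF_G=10, EF_H=31, EF_I=23) = 31; EF_J = 31+12 = 43
Expected project duration μ = 43 days. Critical path: A → E → H → J.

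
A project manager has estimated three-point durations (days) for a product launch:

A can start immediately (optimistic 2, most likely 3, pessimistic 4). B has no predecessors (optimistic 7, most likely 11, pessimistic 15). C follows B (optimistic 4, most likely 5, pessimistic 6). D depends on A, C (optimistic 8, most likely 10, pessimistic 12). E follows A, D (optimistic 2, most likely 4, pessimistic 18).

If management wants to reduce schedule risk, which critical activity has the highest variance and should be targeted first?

E

te_A = (2 + 4·3 + 4)/6 = 18/6 = 3; σ²_A = ((4−2)/6)² = 0.111
te_B = (7 + 4·11 + 15)/6 = 66/6 = 11; σ²_B = ((15−7)/6)² = 1.778
te_C = (4 + 4·5 + 6)/6 = 30/6 = 5; σ²_C = ((6−4)/6)² = 0.111
te_D = (8 + 4·10 + 12)/6 = 60/6 = 10; σ²_D = ((12−8)/6)² = 0.444
te_E = (2 + 4·4 + 18)/6 = 36/6 = 6; σ²_E = ((18−2)/6)² = 7.111

Forward pass:
ES_A = 0; EF_A = 3
ES_B = 0; EF_B = 11
ES_C = 11; EF_C = 11+5 = 16
ES_D = max(EF_A=3, EF_C=16) = 16; EF_D = 16+10 = 26
ES_E = max(EF_A=3, EF_D=26) = 26; EF_E = 26+6 = 32
Expected project duration μ = 32 days. Critical path: B → C → D → E.

Variances on critical path: σ²_B=1.778, σ²_C=0.111, σ²_D=0.444, σ²_E=7.111.
Largest is σ²_E = 7.111.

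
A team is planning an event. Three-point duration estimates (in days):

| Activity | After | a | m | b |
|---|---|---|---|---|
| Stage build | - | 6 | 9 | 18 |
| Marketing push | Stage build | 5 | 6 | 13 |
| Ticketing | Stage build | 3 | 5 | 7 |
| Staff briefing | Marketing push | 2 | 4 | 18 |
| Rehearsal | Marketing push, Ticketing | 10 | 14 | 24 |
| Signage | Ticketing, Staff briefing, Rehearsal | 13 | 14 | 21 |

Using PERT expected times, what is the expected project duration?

te_Stage build = (6 + 4·9 + 18)/6 = 60/6 = 10
te_Marketing push = (5 + 4·6 + 13)/6 = 42/6 = 7
te_Ticketing = (3 + 4·5 + 7)/6 = 30/6 = 5
te_Staff briefing = (2 + 4·4 + 18)/6 = 36/6 = 6
te_Rehearsal = (10 + 4·14 + 24)/6 = 90/6 = 15
te_Signage = (13 + 4·14 + 21)/6 = 90/6 = 15

Forward pass:
ES_Stage build = 0; EF_Stage build = 10
ES_Marketing push = 10; EF_Marketing push = 10+7 = 17
ES_Ticketing = 10; EF_Ticketing = 10+5 = 15
ES_Staff briefing = 17; EF_Staff briefing = 17+6 = 23
ES_Rehearsal = max(EF_Marketing push=17, EF_Ticketing=15) = 17; EF_Rehearsal = 17+15 = 32
ES_Signage = max(EF_Ticketing=15, EF_Staff briefing=23, EF_Rehearsal=32) = 32; EF_Signage = 32+15 = 47
Expected project duration μ = 47 days. Critical path: Stage build → Marketing push → Rehearsal → Signage.

47 days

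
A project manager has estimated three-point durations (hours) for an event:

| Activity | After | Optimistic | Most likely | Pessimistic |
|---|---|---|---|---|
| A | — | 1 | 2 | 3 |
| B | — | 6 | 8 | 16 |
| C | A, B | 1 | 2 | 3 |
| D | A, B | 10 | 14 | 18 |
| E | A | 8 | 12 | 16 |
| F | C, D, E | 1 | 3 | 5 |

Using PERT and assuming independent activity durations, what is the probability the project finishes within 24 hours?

0.186

te_A = (1 + 4·2 + 3)/6 = 12/6 = 2; σ²_A = ((3−1)/6)² = 0.111
te_B = (6 + 4·8 + 16)/6 = 54/6 = 9; σ²_B = ((16−6)/6)² = 2.778
te_C = (1 + 4·2 + 3)/6 = 12/6 = 2; σ²_C = ((3−1)/6)² = 0.111
te_D = (10 + 4·14 + 18)/6 = 84/6 = 14; σ²_D = ((18−10)/6)² = 1.778
te_E = (8 + 4·12 + 16)/6 = 72/6 = 12; σ²_E = ((16−8)/6)² = 1.778
te_F = (1 + 4·3 + 5)/6 = 18/6 = 3; σ²_F = ((5−1)/6)² = 0.444

Forward pass:
ES_A = 0; EF_A = 2
ES_B = 0; EF_B = 9
ES_C = max(EF_A=2, EF_B=9) = 9; EF_C = 9+2 = 11
ES_D = max(EF_A=2, EF_B=9) = 9; EF_D = 9+14 = 23
ES_E = 2; EF_E = 2+12 = 14
ES_F = max(EF_C=11, EF_D=23, EF_E=14) = 23; EF_F = 23+3 = 26
Expected project duration μ = 26 hours. Critical path: B → D → F.

Variance along critical path = 2.778 + 1.778 + 0.444 = 5.000; σ = √5.000 = 2.236 hours.
Z = (24 − 26) / 2.236 = -0.894
P(T ≤ 24) = Φ(-0.894) ≈ 0.186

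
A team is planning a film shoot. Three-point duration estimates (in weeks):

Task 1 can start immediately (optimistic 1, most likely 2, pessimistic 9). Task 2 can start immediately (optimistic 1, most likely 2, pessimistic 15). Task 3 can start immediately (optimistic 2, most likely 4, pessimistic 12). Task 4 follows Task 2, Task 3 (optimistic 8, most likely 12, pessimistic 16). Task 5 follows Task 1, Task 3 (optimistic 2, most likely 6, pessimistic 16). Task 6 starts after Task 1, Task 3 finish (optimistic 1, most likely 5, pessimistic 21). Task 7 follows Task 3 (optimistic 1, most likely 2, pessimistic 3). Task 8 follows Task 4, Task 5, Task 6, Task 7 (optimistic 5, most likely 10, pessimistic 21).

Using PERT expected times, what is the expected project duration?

te_Task 1 = (1 + 4·2 + 9)/6 = 18/6 = 3
te_Task 2 = (1 + 4·2 + 15)/6 = 24/6 = 4
te_Task 3 = (2 + 4·4 + 12)/6 = 30/6 = 5
te_Task 4 = (8 + 4·12 + 16)/6 = 72/6 = 12
te_Task 5 = (2 + 4·6 + 16)/6 = 42/6 = 7
te_Task 6 = (1 + 4·5 + 21)/6 = 42/6 = 7
te_Task 7 = (1 + 4·2 + 3)/6 = 12/6 = 2
te_Task 8 = (5 + 4·10 + 21)/6 = 66/6 = 11

Forward pass:
ES_Task 1 = 0; EF_Task 1 = 3
ES_Task 2 = 0; EF_Task 2 = 4
ES_Task 3 = 0; EF_Task 3 = 5
ES_Task 4 = max(EF_Task 2=4, EF_Task 3=5) = 5; EF_Task 4 = 5+12 = 17
ES_Task 5 = max(EF_Task 1=3, EF_Task 3=5) = 5; EF_Task 5 = 5+7 = 12
ES_Task 6 = max(EF_Task 1=3, EF_Task 3=5) = 5; EF_Task 6 = 5+7 = 12
ES_Task 7 = 5; EF_Task 7 = 5+2 = 7
ES_Task 8 = max(EF_Task 4=17, EF_Task 5=12, EF_Task 6=12, EF_Task 7=7) = 17; EF_Task 8 = 17+11 = 28
Expected project duration μ = 28 weeks. Critical path: Task 3 → Task 4 → Task 8.

28 weeks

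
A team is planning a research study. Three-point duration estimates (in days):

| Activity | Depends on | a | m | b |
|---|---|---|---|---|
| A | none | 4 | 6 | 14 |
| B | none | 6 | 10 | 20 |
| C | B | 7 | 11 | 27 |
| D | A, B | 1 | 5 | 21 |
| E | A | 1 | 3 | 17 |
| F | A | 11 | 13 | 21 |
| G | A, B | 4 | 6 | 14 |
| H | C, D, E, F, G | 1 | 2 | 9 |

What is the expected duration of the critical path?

27 days

te_A = (4 + 4·6 + 14)/6 = 42/6 = 7
te_B = (6 + 4·10 + 20)/6 = 66/6 = 11
te_C = (7 + 4·11 + 27)/6 = 78/6 = 13
te_D = (1 + 4·5 + 21)/6 = 42/6 = 7
te_E = (1 + 4·3 + 17)/6 = 30/6 = 5
te_F = (11 + 4·13 + 21)/6 = 84/6 = 14
te_G = (4 + 4·6 + 14)/6 = 42/6 = 7
te_H = (1 + 4·2 + 9)/6 = 18/6 = 3

Forward pass:
ES_A = 0; EF_A = 7
ES_B = 0; EF_B = 11
ES_C = 11; EF_C = 11+13 = 24
ES_D = max(EF_A=7, EF_B=11) = 11; EF_D = 11+7 = 18
ES_E = 7; EF_E = 7+5 = 12
ES_F = 7; EF_F = 7+14 = 21
ES_G = max(EF_A=7, EF_B=11) = 11; EF_G = 11+7 = 18
ES_H = max(EF_C=24, EF_D=18, EF_E=12, EF_F=21, EF_G=18) = 24; EF_H = 24+3 = 27
Expected project duration μ = 27 days. Critical path: B → C → H.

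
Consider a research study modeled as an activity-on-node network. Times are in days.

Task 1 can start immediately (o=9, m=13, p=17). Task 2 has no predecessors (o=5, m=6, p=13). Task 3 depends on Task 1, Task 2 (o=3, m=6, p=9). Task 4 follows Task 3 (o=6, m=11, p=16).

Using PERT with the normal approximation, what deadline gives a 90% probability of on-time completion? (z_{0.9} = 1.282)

33.0 days

te_Task 1 = (9 + 4·13 + 17)/6 = 78/6 = 13; σ²_Task 1 = ((17−9)/6)² = 1.778
te_Task 2 = (5 + 4·6 + 13)/6 = 42/6 = 7; σ²_Task 2 = ((13−5)/6)² = 1.778
te_Task 3 = (3 + 4·6 + 9)/6 = 36/6 = 6; σ²_Task 3 = ((9−3)/6)² = 1.000
te_Task 4 = (6 + 4·11 + 16)/6 = 66/6 = 11; σ²_Task 4 = ((16−6)/6)² = 2.778

Forward pass:
ES_Task 1 = 0; EF_Task 1 = 13
ES_Task 2 = 0; EF_Task 2 = 7
ES_Task 3 = max(EF_Task 1=13, EF_Task 2=7) = 13; EF_Task 3 = 13+6 = 19
ES_Task 4 = 19; EF_Task 4 = 19+11 = 30
Expected project duration μ = 30 days. Critical path: Task 1 → Task 3 → Task 4.

Variance along critical path = 1.778 + 1.000 + 2.778 = 5.556; σ = 2.357 days.
D = μ + z·σ = 30 + 1.282·2.357 = 33.0 days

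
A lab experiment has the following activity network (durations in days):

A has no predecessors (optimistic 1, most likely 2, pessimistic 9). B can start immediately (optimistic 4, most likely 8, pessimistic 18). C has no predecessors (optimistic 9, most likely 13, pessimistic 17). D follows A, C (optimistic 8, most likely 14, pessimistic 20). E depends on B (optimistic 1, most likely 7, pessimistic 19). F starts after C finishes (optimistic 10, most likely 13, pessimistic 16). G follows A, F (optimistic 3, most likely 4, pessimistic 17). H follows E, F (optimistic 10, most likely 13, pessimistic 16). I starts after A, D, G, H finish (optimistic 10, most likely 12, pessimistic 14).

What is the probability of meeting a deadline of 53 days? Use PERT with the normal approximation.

te_A = (1 + 4·2 + 9)/6 = 18/6 = 3; σ²_A = ((9−1)/6)² = 1.778
te_B = (4 + 4·8 + 18)/6 = 54/6 = 9; σ²_B = ((18−4)/6)² = 5.444
te_C = (9 + 4·13 + 17)/6 = 78/6 = 13; σ²_C = ((17−9)/6)² = 1.778
te_D = (8 + 4·14 + 20)/6 = 84/6 = 14; σ²_D = ((20−8)/6)² = 4.000
te_E = (1 + 4·7 + 19)/6 = 48/6 = 8; σ²_E = ((19−1)/6)² = 9.000
te_F = (10 + 4·13 + 16)/6 = 78/6 = 13; σ²_F = ((16−10)/6)² = 1.000
te_G = (3 + 4·4 + 17)/6 = 36/6 = 6; σ²_G = ((17−3)/6)² = 5.444
te_H = (10 + 4·13 + 16)/6 = 78/6 = 13; σ²_H = ((16−10)/6)² = 1.000
te_I = (10 + 4·12 + 14)/6 = 72/6 = 12; σ²_I = ((14−10)/6)² = 0.444

Forward pass:
ES_A = 0; EF_A = 3
ES_B = 0; EF_B = 9
ES_C = 0; EF_C = 13
ES_D = max(EF_A=3, EF_C=13) = 13; EF_D = 13+14 = 27
ES_E = 9; EF_E = 9+8 = 17
ES_F = 13; EF_F = 13+13 = 26
ES_G = max(EF_A=3, EF_F=26) = 26; EF_G = 26+6 = 32
ES_H = max(EF_E=17, EF_F=26) = 26; EF_H = 26+13 = 39
ES_I = max(EF_A=3, EF_D=27, EF_G=32, EF_H=39) = 39; EF_I = 39+12 = 51
Expected project duration μ = 51 days. Critical path: C → F → H → I.

Variance along critical path = 1.778 + 1.000 + 1.000 + 0.444 = 4.222; σ = √4.222 = 2.055 days.
Z = (53 − 51) / 2.055 = 0.973
P(T ≤ 53) = Φ(0.973) ≈ 0.835

0.835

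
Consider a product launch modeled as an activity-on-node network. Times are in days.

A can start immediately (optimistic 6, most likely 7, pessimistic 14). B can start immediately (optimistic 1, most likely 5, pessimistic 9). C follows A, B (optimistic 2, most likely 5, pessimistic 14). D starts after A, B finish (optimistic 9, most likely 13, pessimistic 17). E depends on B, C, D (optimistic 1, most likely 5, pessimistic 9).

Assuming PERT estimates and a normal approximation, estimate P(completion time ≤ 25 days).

te_A = (6 + 4·7 + 14)/6 = 48/6 = 8; σ²_A = ((14−6)/6)² = 1.778
te_B = (1 + 4·5 + 9)/6 = 30/6 = 5; σ²_B = ((9−1)/6)² = 1.778
te_C = (2 + 4·5 + 14)/6 = 36/6 = 6; σ²_C = ((14−2)/6)² = 4.000
te_D = (9 + 4·13 + 17)/6 = 78/6 = 13; σ²_D = ((17−9)/6)² = 1.778
te_E = (1 + 4·5 + 9)/6 = 30/6 = 5; σ²_E = ((9−1)/6)² = 1.778

Forward pass:
ES_A = 0; EF_A = 8
ES_B = 0; EF_B = 5
ES_C = max(EF_A=8, EF_B=5) = 8; EF_C = 8+6 = 14
ES_D = max(EF_A=8, EF_B=5) = 8; EF_D = 8+13 = 21
ES_E = max(EF_B=5, EF_C=14, EF_D=21) = 21; EF_E = 21+5 = 26
Expected project duration μ = 26 days. Critical path: A → D → E.

Variance along critical path = 1.778 + 1.778 + 1.778 = 5.333; σ = √5.333 = 2.309 days.
Z = (25 − 26) / 2.309 = -0.433
P(T ≤ 25) = Φ(-0.433) ≈ 0.333

0.333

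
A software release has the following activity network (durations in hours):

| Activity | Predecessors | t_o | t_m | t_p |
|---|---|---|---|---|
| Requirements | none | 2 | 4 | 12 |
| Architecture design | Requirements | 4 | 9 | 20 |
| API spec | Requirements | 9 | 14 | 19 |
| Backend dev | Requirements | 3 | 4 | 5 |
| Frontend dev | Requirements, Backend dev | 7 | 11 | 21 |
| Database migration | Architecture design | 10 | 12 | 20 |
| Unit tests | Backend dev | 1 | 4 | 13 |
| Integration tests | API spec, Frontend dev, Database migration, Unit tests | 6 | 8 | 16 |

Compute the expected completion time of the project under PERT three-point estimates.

37 hours

te_Requirements = (2 + 4·4 + 12)/6 = 30/6 = 5
te_Architecture design = (4 + 4·9 + 20)/6 = 60/6 = 10
te_API spec = (9 + 4·14 + 19)/6 = 84/6 = 14
te_Backend dev = (3 + 4·4 + 5)/6 = 24/6 = 4
te_Frontend dev = (7 + 4·11 + 21)/6 = 72/6 = 12
te_Database migration = (10 + 4·12 + 20)/6 = 78/6 = 13
te_Unit tests = (1 + 4·4 + 13)/6 = 30/6 = 5
te_Integration tests = (6 + 4·8 + 16)/6 = 54/6 = 9

Forward pass:
ES_Requirements = 0; EF_Requirements = 5
ES_Architecture design = 5; EF_Architecture design = 5+10 = 15
ES_API spec = 5; EF_API spec = 5+14 = 19
ES_Backend dev = 5; EF_Backend dev = 5+4 = 9
ES_Frontend dev = max(EF_Requirements=5, EF_Backend dev=9) = 9; EF_Frontend dev = 9+12 = 21
ES_Database migration = 15; EF_Database migration = 15+13 = 28
ES_Unit tests = 9; EF_Unit tests = 9+5 = 14
ES_Integration tests = max(EF_API spec=19, EF_Frontend dev=21, EF_Database migration=28, EF_Unit tests=14) = 28; EF_Integration tests = 28+9 = 37
Expected project duration μ = 37 hours. Critical path: Requirements → Architecture design → Database migration → Integration tests.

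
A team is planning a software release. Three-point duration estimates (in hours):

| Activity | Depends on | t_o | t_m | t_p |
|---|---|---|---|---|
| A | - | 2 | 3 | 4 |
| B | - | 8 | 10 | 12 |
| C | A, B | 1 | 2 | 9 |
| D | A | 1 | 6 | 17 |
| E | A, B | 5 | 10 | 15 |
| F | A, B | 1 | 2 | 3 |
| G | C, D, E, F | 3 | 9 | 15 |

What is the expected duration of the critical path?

29 hours

te_A = (2 + 4·3 + 4)/6 = 18/6 = 3
te_B = (8 + 4·10 + 12)/6 = 60/6 = 10
te_C = (1 + 4·2 + 9)/6 = 18/6 = 3
te_D = (1 + 4·6 + 17)/6 = 42/6 = 7
te_E = (5 + 4·10 + 15)/6 = 60/6 = 10
te_F = (1 + 4·2 + 3)/6 = 12/6 = 2
te_G = (3 + 4·9 + 15)/6 = 54/6 = 9

Forward pass:
ES_A = 0; EF_A = 3
ES_B = 0; EF_B = 10
ES_C = max(EF_A=3, EF_B=10) = 10; EF_C = 10+3 = 13
ES_D = 3; EF_D = 3+7 = 10
ES_E = max(EF_A=3, EF_B=10) = 10; EF_E = 10+10 = 20
ES_F = max(EF_A=3, EF_B=10) = 10; EF_F = 10+2 = 12
ES_G = max(EF_C=13, EF_D=10, EF_E=20, EF_F=12) = 20; EF_G = 20+9 = 29
Expected project duration μ = 29 hours. Critical path: B → E → G.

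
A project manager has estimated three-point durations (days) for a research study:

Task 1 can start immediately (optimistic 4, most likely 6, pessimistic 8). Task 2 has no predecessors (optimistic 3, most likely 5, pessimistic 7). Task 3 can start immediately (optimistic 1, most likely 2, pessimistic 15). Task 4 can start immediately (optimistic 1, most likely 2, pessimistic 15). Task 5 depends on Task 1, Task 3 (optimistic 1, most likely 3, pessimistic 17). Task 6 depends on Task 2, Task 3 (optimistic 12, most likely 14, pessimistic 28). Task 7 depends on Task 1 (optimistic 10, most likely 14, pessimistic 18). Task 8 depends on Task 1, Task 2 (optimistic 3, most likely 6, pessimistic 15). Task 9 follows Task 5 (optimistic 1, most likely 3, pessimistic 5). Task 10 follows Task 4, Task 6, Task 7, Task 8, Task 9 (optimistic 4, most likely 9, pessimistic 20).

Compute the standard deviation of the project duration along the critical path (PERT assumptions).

te_Task 1 = (4 + 4·6 + 8)/6 = 36/6 = 6; σ²_Task 1 = ((8−4)/6)² = 0.444
te_Task 2 = (3 + 4·5 + 7)/6 = 30/6 = 5; σ²_Task 2 = ((7−3)/6)² = 0.444
te_Task 3 = (1 + 4·2 + 15)/6 = 24/6 = 4; σ²_Task 3 = ((15−1)/6)² = 5.444
te_Task 4 = (1 + 4·2 + 15)/6 = 24/6 = 4; σ²_Task 4 = ((15−1)/6)² = 5.444
te_Task 5 = (1 + 4·3 + 17)/6 = 30/6 = 5; σ²_Task 5 = ((17−1)/6)² = 7.111
te_Task 6 = (12 + 4·14 + 28)/6 = 96/6 = 16; σ²_Task 6 = ((28−12)/6)² = 7.111
te_Task 7 = (10 + 4·14 + 18)/6 = 84/6 = 14; σ²_Task 7 = ((18−10)/6)² = 1.778
te_Task 8 = (3 + 4·6 + 15)/6 = 42/6 = 7; σ²_Task 8 = ((15−3)/6)² = 4.000
te_Task 9 = (1 + 4·3 + 5)/6 = 18/6 = 3; σ²_Task 9 = ((5−1)/6)² = 0.444
te_Task 10 = (4 + 4·9 + 20)/6 = 60/6 = 10; σ²_Task 10 = ((20−4)/6)² = 7.111

Forward pass:
ES_Task 1 = 0; EF_Task 1 = 6
ES_Task 2 = 0; EF_Task 2 = 5
ES_Task 3 = 0; EF_Task 3 = 4
ES_Task 4 = 0; EF_Task 4 = 4
ES_Task 5 = max(EF_Task 1=6, EF_Task 3=4) = 6; EF_Task 5 = 6+5 = 11
ES_Task 6 = max(EF_Task 2=5, EF_Task 3=4) = 5; EF_Task 6 = 5+16 = 21
ES_Task 7 = 6; EF_Task 7 = 6+14 = 20
ES_Task 8 = max(EF_Task 1=6, EF_Task 2=5) = 6; EF_Task 8 = 6+7 = 13
ES_Task 9 = 11; EF_Task 9 = 11+3 = 14
ES_Task 10 = max(EF_Task 4=4, EF_Task 6=21, EF_Task 7=20, EF_Task 8=13, EF_Task 9=14) = 21; EF_Task 10 = 21+10 = 31
Expected project duration μ = 31 days. Critical path: Task 2 → Task 6 → Task 10.

Variance along critical path = 0.444 + 7.111 + 7.111 = 14.667
σ = √14.667 = 3.830 days

3.83 days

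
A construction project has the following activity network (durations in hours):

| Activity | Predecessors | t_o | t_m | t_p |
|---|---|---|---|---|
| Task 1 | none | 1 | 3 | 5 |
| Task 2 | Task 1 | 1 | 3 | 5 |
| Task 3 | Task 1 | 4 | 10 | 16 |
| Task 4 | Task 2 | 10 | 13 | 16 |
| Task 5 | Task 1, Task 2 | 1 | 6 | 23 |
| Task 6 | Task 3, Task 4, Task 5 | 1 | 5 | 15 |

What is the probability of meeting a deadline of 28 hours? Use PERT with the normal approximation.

te_Task 1 = (1 + 4·3 + 5)/6 = 18/6 = 3; σ²_Task 1 = ((5−1)/6)² = 0.444
te_Task 2 = (1 + 4·3 + 5)/6 = 18/6 = 3; σ²_Task 2 = ((5−1)/6)² = 0.444
te_Task 3 = (4 + 4·10 + 16)/6 = 60/6 = 10; σ²_Task 3 = ((16−4)/6)² = 4.000
te_Task 4 = (10 + 4·13 + 16)/6 = 78/6 = 13; σ²_Task 4 = ((16−10)/6)² = 1.000
te_Task 5 = (1 + 4·6 + 23)/6 = 48/6 = 8; σ²_Task 5 = ((23−1)/6)² = 13.444
te_Task 6 = (1 + 4·5 + 15)/6 = 36/6 = 6; σ²_Task 6 = ((15−1)/6)² = 5.444

Forward pass:
ES_Task 1 = 0; EF_Task 1 = 3
ES_Task 2 = 3; EF_Task 2 = 3+3 = 6
ES_Task 3 = 3; EF_Task 3 = 3+10 = 13
ES_Task 4 = 6; EF_Task 4 = 6+13 = 19
ES_Task 5 = max(EF_Task 1=3, EF_Task 2=6) = 6; EF_Task 5 = 6+8 = 14
ES_Task 6 = max(EF_Task 3=13, EF_Task 4=19, EF_Task 5=14) = 19; EF_Task 6 = 19+6 = 25
Expected project duration μ = 25 hours. Critical path: Task 1 → Task 2 → Task 4 → Task 6.

Variance along critical path = 0.444 + 0.444 + 1.000 + 5.444 = 7.333; σ = √7.333 = 2.708 hours.
Z = (28 − 25) / 2.708 = 1.108
P(T ≤ 28) = Φ(1.108) ≈ 0.866

0.866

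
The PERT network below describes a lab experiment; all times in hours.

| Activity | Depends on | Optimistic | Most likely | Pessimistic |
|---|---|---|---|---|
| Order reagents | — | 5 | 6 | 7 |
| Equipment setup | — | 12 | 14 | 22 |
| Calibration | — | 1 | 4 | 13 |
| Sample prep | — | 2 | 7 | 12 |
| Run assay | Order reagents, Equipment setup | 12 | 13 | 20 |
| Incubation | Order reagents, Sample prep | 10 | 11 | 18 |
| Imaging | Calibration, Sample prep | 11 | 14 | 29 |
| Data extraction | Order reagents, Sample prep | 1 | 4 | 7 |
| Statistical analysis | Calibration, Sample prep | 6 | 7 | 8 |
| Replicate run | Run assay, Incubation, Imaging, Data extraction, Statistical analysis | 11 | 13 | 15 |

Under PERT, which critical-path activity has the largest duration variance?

Equipment setup

te_Order reagents = (5 + 4·6 + 7)/6 = 36/6 = 6; σ²_Order reagents = ((7−5)/6)² = 0.111
te_Equipment setup = (12 + 4·14 + 22)/6 = 90/6 = 15; σ²_Equipment setup = ((22−12)/6)² = 2.778
te_Calibration = (1 + 4·4 + 13)/6 = 30/6 = 5; σ²_Calibration = ((13−1)/6)² = 4.000
te_Sample prep = (2 + 4·7 + 12)/6 = 42/6 = 7; σ²_Sample prep = ((12−2)/6)² = 2.778
te_Run assay = (12 + 4·13 + 20)/6 = 84/6 = 14; σ²_Run assay = ((20−12)/6)² = 1.778
te_Incubation = (10 + 4·11 + 18)/6 = 72/6 = 12; σ²_Incubation = ((18−10)/6)² = 1.778
te_Imaging = (11 + 4·14 + 29)/6 = 96/6 = 16; σ²_Imaging = ((29−11)/6)² = 9.000
te_Data extraction = (1 + 4·4 + 7)/6 = 24/6 = 4; σ²_Data extraction = ((7−1)/6)² = 1.000
te_Statistical analysis = (6 + 4·7 + 8)/6 = 42/6 = 7; σ²_Statistical analysis = ((8−6)/6)² = 0.111
te_Replicate run = (11 + 4·13 + 15)/6 = 78/6 = 13; σ²_Replicate run = ((15−11)/6)² = 0.444

Forward pass:
ES_Order reagents = 0; EF_Order reagents = 6
ES_Equipment setup = 0; EF_Equipment setup = 15
ES_Calibration = 0; EF_Calibration = 5
ES_Sample prep = 0; EF_Sample prep = 7
ES_Run assay = max(EF_Order reagents=6, EF_Equipment setup=15) = 15; EF_Run assay = 15+14 = 29
ES_Incubation = max(EF_Order reagents=6, EF_Sample prep=7) = 7; EF_Incubation = 7+12 = 19
ES_Imaging = max(EF_Calibration=5, EF_Sample prep=7) = 7; EF_Imaging = 7+16 = 23
ES_Data extraction = max(EF_Order reagents=6, EF_Sample prep=7) = 7; EF_Data extraction = 7+4 = 11
ES_Statistical analysis = max(EF_Calibration=5, EF_Sample prep=7) = 7; EF_Statistical analysis = 7+7 = 14
ES_Replicate run = max(EF_Run assay=29, EF_Incubation=19, EF_Imaging=23, EF_Data extraction=11, EF_Statistical analysis=14) = 29; EF_Replicate run = 29+13 = 42
Expected project duration μ = 42 hours. Critical path: Equipment setup → Run assay → Replicate run.

Variances on critical path: σ²_Equipment setup=2.778, σ²_Run assay=1.778, σ²_Replicate run=0.444.
Largest is σ²_Equipment setup = 2.778.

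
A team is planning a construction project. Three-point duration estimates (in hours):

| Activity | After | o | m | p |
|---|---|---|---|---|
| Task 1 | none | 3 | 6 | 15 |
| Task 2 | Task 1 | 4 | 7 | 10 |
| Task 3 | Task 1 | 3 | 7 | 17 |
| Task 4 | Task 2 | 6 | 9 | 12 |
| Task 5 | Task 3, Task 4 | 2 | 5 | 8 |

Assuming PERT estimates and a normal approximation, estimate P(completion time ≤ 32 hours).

0.935

te_Task 1 = (3 + 4·6 + 15)/6 = 42/6 = 7; σ²_Task 1 = ((15−3)/6)² = 4.000
te_Task 2 = (4 + 4·7 + 10)/6 = 42/6 = 7; σ²_Task 2 = ((10−4)/6)² = 1.000
te_Task 3 = (3 + 4·7 + 17)/6 = 48/6 = 8; σ²_Task 3 = ((17−3)/6)² = 5.444
te_Task 4 = (6 + 4·9 + 12)/6 = 54/6 = 9; σ²_Task 4 = ((12−6)/6)² = 1.000
te_Task 5 = (2 + 4·5 + 8)/6 = 30/6 = 5; σ²_Task 5 = ((8−2)/6)² = 1.000

Forward pass:
ES_Task 1 = 0; EF_Task 1 = 7
ES_Task 2 = 7; EF_Task 2 = 7+7 = 14
ES_Task 3 = 7; EF_Task 3 = 7+8 = 15
ES_Task 4 = 14; EF_Task 4 = 14+9 = 23
ES_Task 5 = max(EF_Task 3=15, EF_Task 4=23) = 23; EF_Task 5 = 23+5 = 28
Expected project duration μ = 28 hours. Critical path: Task 1 → Task 2 → Task 4 → Task 5.

Variance along critical path = 4.000 + 1.000 + 1.000 + 1.000 = 7.000; σ = √7.000 = 2.646 hours.
Z = (32 − 28) / 2.646 = 1.512
P(T ≤ 32) = Φ(1.512) ≈ 0.935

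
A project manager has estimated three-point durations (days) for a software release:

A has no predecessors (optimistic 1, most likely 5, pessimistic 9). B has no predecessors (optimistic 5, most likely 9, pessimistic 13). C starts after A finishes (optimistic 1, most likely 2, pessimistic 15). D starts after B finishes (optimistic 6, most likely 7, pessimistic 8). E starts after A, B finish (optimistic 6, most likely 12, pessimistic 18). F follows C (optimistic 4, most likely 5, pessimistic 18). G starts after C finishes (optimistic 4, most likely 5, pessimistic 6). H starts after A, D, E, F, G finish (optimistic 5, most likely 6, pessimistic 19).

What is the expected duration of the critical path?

te_A = (1 + 4·5 + 9)/6 = 30/6 = 5
te_B = (5 + 4·9 + 13)/6 = 54/6 = 9
te_C = (1 + 4·2 + 15)/6 = 24/6 = 4
te_D = (6 + 4·7 + 8)/6 = 42/6 = 7
te_E = (6 + 4·12 + 18)/6 = 72/6 = 12
te_F = (4 + 4·5 + 18)/6 = 42/6 = 7
te_G = (4 + 4·5 + 6)/6 = 30/6 = 5
te_H = (5 + 4·6 + 19)/6 = 48/6 = 8

Forward pass:
ES_A = 0; EF_A = 5
ES_B = 0; EF_B = 9
ES_C = 5; EF_C = 5+4 = 9
ES_D = 9; EF_D = 9+7 = 16
ES_E = max(EF_A=5, EF_B=9) = 9; EF_E = 9+12 = 21
ES_F = 9; EF_F = 9+7 = 16
ES_G = 9; EF_G = 9+5 = 14
ES_H = max(EF_A=5, EF_D=16, EF_E=21, EF_F=16, EF_G=14) = 21; EF_H = 21+8 = 29
Expected project duration μ = 29 days. Critical path: B → E → H.

29 days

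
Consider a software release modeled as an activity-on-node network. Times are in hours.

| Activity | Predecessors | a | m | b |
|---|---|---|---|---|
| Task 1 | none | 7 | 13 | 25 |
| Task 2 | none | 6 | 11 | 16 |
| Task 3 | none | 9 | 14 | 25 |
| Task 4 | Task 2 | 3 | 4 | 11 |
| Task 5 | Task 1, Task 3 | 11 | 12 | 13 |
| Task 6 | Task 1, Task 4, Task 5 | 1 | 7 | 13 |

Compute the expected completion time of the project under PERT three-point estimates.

te_Task 1 = (7 + 4·13 + 25)/6 = 84/6 = 14
te_Task 2 = (6 + 4·11 + 16)/6 = 66/6 = 11
te_Task 3 = (9 + 4·14 + 25)/6 = 90/6 = 15
te_Task 4 = (3 + 4·4 + 11)/6 = 30/6 = 5
te_Task 5 = (11 + 4·12 + 13)/6 = 72/6 = 12
te_Task 6 = (1 + 4·7 + 13)/6 = 42/6 = 7

Forward pass:
ES_Task 1 = 0; EF_Task 1 = 14
ES_Task 2 = 0; EF_Task 2 = 11
ES_Task 3 = 0; EF_Task 3 = 15
ES_Task 4 = 11; EF_Task 4 = 11+5 = 16
ES_Task 5 = max(EF_Task 1=14, EF_Task 3=15) = 15; EF_Task 5 = 15+12 = 27
ES_Task 6 = max(EF_Task 1=14, EF_Task 4=16, EF_Task 5=27) = 27; EF_Task 6 = 27+7 = 34
Expected project duration μ = 34 hours. Critical path: Task 3 → Task 5 → Task 6.

34 hours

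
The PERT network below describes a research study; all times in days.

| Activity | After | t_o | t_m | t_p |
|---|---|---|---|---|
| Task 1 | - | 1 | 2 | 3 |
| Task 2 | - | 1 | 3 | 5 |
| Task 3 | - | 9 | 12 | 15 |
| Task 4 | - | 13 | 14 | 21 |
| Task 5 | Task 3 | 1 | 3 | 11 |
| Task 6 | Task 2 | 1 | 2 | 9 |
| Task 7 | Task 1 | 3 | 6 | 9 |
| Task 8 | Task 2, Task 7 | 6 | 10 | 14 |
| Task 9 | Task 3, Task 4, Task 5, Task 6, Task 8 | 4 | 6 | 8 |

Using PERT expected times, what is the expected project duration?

24 days

te_Task 1 = (1 + 4·2 + 3)/6 = 12/6 = 2
te_Task 2 = (1 + 4·3 + 5)/6 = 18/6 = 3
te_Task 3 = (9 + 4·12 + 15)/6 = 72/6 = 12
te_Task 4 = (13 + 4·14 + 21)/6 = 90/6 = 15
te_Task 5 = (1 + 4·3 + 11)/6 = 24/6 = 4
te_Task 6 = (1 + 4·2 + 9)/6 = 18/6 = 3
te_Task 7 = (3 + 4·6 + 9)/6 = 36/6 = 6
te_Task 8 = (6 + 4·10 + 14)/6 = 60/6 = 10
te_Task 9 = (4 + 4·6 + 8)/6 = 36/6 = 6

Forward pass:
ES_Task 1 = 0; EF_Task 1 = 2
ES_Task 2 = 0; EF_Task 2 = 3
ES_Task 3 = 0; EF_Task 3 = 12
ES_Task 4 = 0; EF_Task 4 = 15
ES_Task 5 = 12; EF_Task 5 = 12+4 = 16
ES_Task 6 = 3; EF_Task 6 = 3+3 = 6
ES_Task 7 = 2; EF_Task 7 = 2+6 = 8
ES_Task 8 = max(EF_Task 2=3, EF_Task 7=8) = 8; EF_Task 8 = 8+10 = 18
ES_Task 9 = max(EF_Task 3=12, EF_Task 4=15, EF_Task 5=16, EF_Task 6=6, EF_Task 8=18) = 18; EF_Task 9 = 18+6 = 24
Expected project duration μ = 24 days. Critical path: Task 1 → Task 7 → Task 8 → Task 9.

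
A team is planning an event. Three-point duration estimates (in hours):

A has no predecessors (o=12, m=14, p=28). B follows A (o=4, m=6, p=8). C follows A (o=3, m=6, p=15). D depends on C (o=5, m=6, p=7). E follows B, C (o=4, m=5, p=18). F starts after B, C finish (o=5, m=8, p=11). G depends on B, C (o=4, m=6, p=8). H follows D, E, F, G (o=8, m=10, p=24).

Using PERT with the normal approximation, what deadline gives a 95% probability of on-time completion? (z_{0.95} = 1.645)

te_A = (12 + 4·14 + 28)/6 = 96/6 = 16; σ²_A = ((28−12)/6)² = 7.111
te_B = (4 + 4·6 + 8)/6 = 36/6 = 6; σ²_B = ((8−4)/6)² = 0.444
te_C = (3 + 4·6 + 15)/6 = 42/6 = 7; σ²_C = ((15−3)/6)² = 4.000
te_D = (5 + 4·6 + 7)/6 = 36/6 = 6; σ²_D = ((7−5)/6)² = 0.111
te_E = (4 + 4·5 + 18)/6 = 42/6 = 7; σ²_E = ((18−4)/6)² = 5.444
te_F = (5 + 4·8 + 11)/6 = 48/6 = 8; σ²_F = ((11−5)/6)² = 1.000
te_G = (4 + 4·6 + 8)/6 = 36/6 = 6; σ²_G = ((8−4)/6)² = 0.444
te_H = (8 + 4·10 + 24)/6 = 72/6 = 12; σ²_H = ((24−8)/6)² = 7.111

Forward pass:
ES_A = 0; EF_A = 16
ES_B = 16; EF_B = 16+6 = 22
ES_C = 16; EF_C = 16+7 = 23
ES_D = 23; EF_D = 23+6 = 29
ES_E = max(EF_B=22, EF_C=23) = 23; EF_E = 23+7 = 30
ES_F = max(EF_B=22, EF_C=23) = 23; EF_F = 23+8 = 31
ES_G = max(EF_B=22, EF_C=23) = 23; EF_G = 23+6 = 29
ES_H = max(EF_D=29, EF_E=30, EF_F=31, EF_G=29) = 31; EF_H = 31+12 = 43
Expected project duration μ = 43 hours. Critical path: A → C → F → H.

Variance along critical path = 7.111 + 4.000 + 1.000 + 7.111 = 19.222; σ = 4.384 hours.
D = μ + z·σ = 43 + 1.645·4.384 = 50.2 hours

50.2 hours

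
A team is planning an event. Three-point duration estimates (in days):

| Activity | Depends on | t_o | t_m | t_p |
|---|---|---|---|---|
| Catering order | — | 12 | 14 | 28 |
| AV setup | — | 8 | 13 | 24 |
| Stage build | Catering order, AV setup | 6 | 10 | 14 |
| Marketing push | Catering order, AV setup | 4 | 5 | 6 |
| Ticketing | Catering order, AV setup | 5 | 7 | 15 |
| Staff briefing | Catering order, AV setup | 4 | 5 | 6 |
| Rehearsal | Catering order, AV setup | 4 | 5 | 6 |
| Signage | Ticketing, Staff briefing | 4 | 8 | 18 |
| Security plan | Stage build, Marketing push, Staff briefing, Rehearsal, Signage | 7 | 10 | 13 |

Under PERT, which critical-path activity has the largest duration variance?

te_Catering order = (12 + 4·14 + 28)/6 = 96/6 = 16; σ²_Catering order = ((28−12)/6)² = 7.111
te_AV setup = (8 + 4·13 + 24)/6 = 84/6 = 14; σ²_AV setup = ((24−8)/6)² = 7.111
te_Stage build = (6 + 4·10 + 14)/6 = 60/6 = 10; σ²_Stage build = ((14−6)/6)² = 1.778
te_Marketing push = (4 + 4·5 + 6)/6 = 30/6 = 5; σ²_Marketing push = ((6−4)/6)² = 0.111
te_Ticketing = (5 + 4·7 + 15)/6 = 48/6 = 8; σ²_Ticketing = ((15−5)/6)² = 2.778
te_Staff briefing = (4 + 4·5 + 6)/6 = 30/6 = 5; σ²_Staff briefing = ((6−4)/6)² = 0.111
te_Rehearsal = (4 + 4·5 + 6)/6 = 30/6 = 5; σ²_Rehearsal = ((6−4)/6)² = 0.111
te_Signage = (4 + 4·8 + 18)/6 = 54/6 = 9; σ²_Signage = ((18−4)/6)² = 5.444
te_Security plan = (7 + 4·10 + 13)/6 = 60/6 = 10; σ²_Security plan = ((13−7)/6)² = 1.000

Forward pass:
ES_Catering order = 0; EF_Catering order = 16
ES_AV setup = 0; EF_AV setup = 14
ES_Stage build = max(EF_Catering order=16, EF_AV setup=14) = 16; EF_Stage build = 16+10 = 26
ES_Marketing push = max(EF_Catering order=16, EF_AV setup=14) = 16; EF_Marketing push = 16+5 = 21
ES_Ticketing = max(EF_Catering order=16, EF_AV setup=14) = 16; EF_Ticketing = 16+8 = 24
ES_Staff briefing = max(EF_Catering order=16, EF_AV setup=14) = 16; EF_Staff briefing = 16+5 = 21
ES_Rehearsal = max(EF_Catering order=16, EF_AV setup=14) = 16; EF_Rehearsal = 16+5 = 21
ES_Signage = max(EF_Ticketing=24, EF_Staff briefing=21) = 24; EF_Signage = 24+9 = 33
ES_Security plan = max(EF_Stage build=26, EF_Marketing push=21, EF_Staff briefing=21, EF_Rehearsal=21, EF_Signage=33) = 33; EF_Security plan = 33+10 = 43
Expected project duration μ = 43 days. Critical path: Catering order → Ticketing → Signage → Security plan.

Variances on critical path: σ²_Catering order=7.111, σ²_Ticketing=2.778, σ²_Signage=5.444, σ²_Security plan=1.000.
Largest is σ²_Catering order = 7.111.

Catering order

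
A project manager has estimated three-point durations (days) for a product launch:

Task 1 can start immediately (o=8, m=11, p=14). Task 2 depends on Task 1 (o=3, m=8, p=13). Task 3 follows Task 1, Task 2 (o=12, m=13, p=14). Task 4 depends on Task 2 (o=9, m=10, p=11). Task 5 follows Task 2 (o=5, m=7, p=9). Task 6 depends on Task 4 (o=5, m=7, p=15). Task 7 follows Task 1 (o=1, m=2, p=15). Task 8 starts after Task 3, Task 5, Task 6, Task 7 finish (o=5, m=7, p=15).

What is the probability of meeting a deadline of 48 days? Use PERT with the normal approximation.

te_Task 1 = (8 + 4·11 + 14)/6 = 66/6 = 11; σ²_Task 1 = ((14−8)/6)² = 1.000
te_Task 2 = (3 + 4·8 + 13)/6 = 48/6 = 8; σ²_Task 2 = ((13−3)/6)² = 2.778
te_Task 3 = (12 + 4·13 + 14)/6 = 78/6 = 13; σ²_Task 3 = ((14−12)/6)² = 0.111
te_Task 4 = (9 + 4·10 + 11)/6 = 60/6 = 10; σ²_Task 4 = ((11−9)/6)² = 0.111
te_Task 5 = (5 + 4·7 + 9)/6 = 42/6 = 7; σ²_Task 5 = ((9−5)/6)² = 0.444
te_Task 6 = (5 + 4·7 + 15)/6 = 48/6 = 8; σ²_Task 6 = ((15−5)/6)² = 2.778
te_Task 7 = (1 + 4·2 + 15)/6 = 24/6 = 4; σ²_Task 7 = ((15−1)/6)² = 5.444
te_Task 8 = (5 + 4·7 + 15)/6 = 48/6 = 8; σ²_Task 8 = ((15−5)/6)² = 2.778

Forward pass:
ES_Task 1 = 0; EF_Task 1 = 11
ES_Task 2 = 11; EF_Task 2 = 11+8 = 19
ES_Task 3 = max(EF_Task 1=11, EF_Task 2=19) = 19; EF_Task 3 = 19+13 = 32
ES_Task 4 = 19; EF_Task 4 = 19+10 = 29
ES_Task 5 = 19; EF_Task 5 = 19+7 = 26
ES_Task 6 = 29; EF_Task 6 = 29+8 = 37
ES_Task 7 = 11; EF_Task 7 = 11+4 = 15
ES_Task 8 = max(EF_Task 3=32, EF_Task 5=26, EF_Task 6=37, EF_Task 7=15) = 37; EF_Task 8 = 37+8 = 45
Expected project duration μ = 45 days. Critical path: Task 1 → Task 2 → Task 4 → Task 6 → Task 8.

Variance along critical path = 1.000 + 2.778 + 0.111 + 2.778 + 2.778 = 9.444; σ = √9.444 = 3.073 days.
Z = (48 − 45) / 3.073 = 0.976
P(T ≤ 48) = Φ(0.976) ≈ 0.836

0.836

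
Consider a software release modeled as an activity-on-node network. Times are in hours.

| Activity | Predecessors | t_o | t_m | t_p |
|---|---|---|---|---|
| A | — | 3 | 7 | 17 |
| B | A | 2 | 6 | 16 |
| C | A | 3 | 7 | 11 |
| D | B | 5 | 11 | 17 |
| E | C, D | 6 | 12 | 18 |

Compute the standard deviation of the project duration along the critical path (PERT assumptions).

te_A = (3 + 4·7 + 17)/6 = 48/6 = 8; σ²_A = ((17−3)/6)² = 5.444
te_B = (2 + 4·6 + 16)/6 = 42/6 = 7; σ²_B = ((16−2)/6)² = 5.444
te_C = (3 + 4·7 + 11)/6 = 42/6 = 7; σ²_C = ((11−3)/6)² = 1.778
te_D = (5 + 4·11 + 17)/6 = 66/6 = 11; σ²_D = ((17−5)/6)² = 4.000
te_E = (6 + 4·12 + 18)/6 = 72/6 = 12; σ²_E = ((18−6)/6)² = 4.000

Forward pass:
ES_A = 0; EF_A = 8
ES_B = 8; EF_B = 8+7 = 15
ES_C = 8; EF_C = 8+7 = 15
ES_D = 15; EF_D = 15+11 = 26
ES_E = max(EF_C=15, EF_D=26) = 26; EF_E = 26+12 = 38
Expected project duration μ = 38 hours. Critical path: A → B → D → E.

Variance along critical path = 5.444 + 5.444 + 4.000 + 4.000 = 18.889
σ = √18.889 = 4.346 hours

4.35 hours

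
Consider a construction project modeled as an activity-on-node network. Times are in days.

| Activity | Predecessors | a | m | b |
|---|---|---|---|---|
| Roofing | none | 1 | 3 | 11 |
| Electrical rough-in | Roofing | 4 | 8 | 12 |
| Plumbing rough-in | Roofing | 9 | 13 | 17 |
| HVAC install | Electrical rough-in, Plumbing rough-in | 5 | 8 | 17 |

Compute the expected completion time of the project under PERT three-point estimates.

26 days

te_Roofing = (1 + 4·3 + 11)/6 = 24/6 = 4
te_Electrical rough-in = (4 + 4·8 + 12)/6 = 48/6 = 8
te_Plumbing rough-in = (9 + 4·13 + 17)/6 = 78/6 = 13
te_HVAC install = (5 + 4·8 + 17)/6 = 54/6 = 9

Forward pass:
ES_Roofing = 0; EF_Roofing = 4
ES_Electrical rough-in = 4; EF_Electrical rough-in = 4+8 = 12
ES_Plumbing rough-in = 4; EF_Plumbing rough-in = 4+13 = 17
ES_HVAC install = max(EF_Electrical rough-in=12, EF_Plumbing rough-in=17) = 17; EF_HVAC install = 17+9 = 26
Expected project duration μ = 26 days. Critical path: Roofing → Plumbing rough-in → HVAC install.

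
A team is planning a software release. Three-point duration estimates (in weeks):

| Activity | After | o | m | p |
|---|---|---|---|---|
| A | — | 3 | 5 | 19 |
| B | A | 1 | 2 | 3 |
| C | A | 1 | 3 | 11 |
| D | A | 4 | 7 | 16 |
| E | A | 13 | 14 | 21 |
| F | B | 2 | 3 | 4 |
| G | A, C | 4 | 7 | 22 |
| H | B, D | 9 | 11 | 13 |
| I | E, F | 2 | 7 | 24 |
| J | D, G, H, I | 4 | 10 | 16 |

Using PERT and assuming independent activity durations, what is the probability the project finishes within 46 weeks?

te_A = (3 + 4·5 + 19)/6 = 42/6 = 7; σ²_A = ((19−3)/6)² = 7.111
te_B = (1 + 4·2 + 3)/6 = 12/6 = 2; σ²_B = ((3−1)/6)² = 0.111
te_C = (1 + 4·3 + 11)/6 = 24/6 = 4; σ²_C = ((11−1)/6)² = 2.778
te_D = (4 + 4·7 + 16)/6 = 48/6 = 8; σ²_D = ((16−4)/6)² = 4.000
te_E = (13 + 4·14 + 21)/6 = 90/6 = 15; σ²_E = ((21−13)/6)² = 1.778
te_F = (2 + 4·3 + 4)/6 = 18/6 = 3; σ²_F = ((4−2)/6)² = 0.111
te_G = (4 + 4·7 + 22)/6 = 54/6 = 9; σ²_G = ((22−4)/6)² = 9.000
te_H = (9 + 4·11 + 13)/6 = 66/6 = 11; σ²_H = ((13−9)/6)² = 0.444
te_I = (2 + 4·7 + 24)/6 = 54/6 = 9; σ²_I = ((24−2)/6)² = 13.444
te_J = (4 + 4·10 + 16)/6 = 60/6 = 10; σ²_J = ((16−4)/6)² = 4.000

Forward pass:
ES_A = 0; EF_A = 7
ES_B = 7; EF_B = 7+2 = 9
ES_C = 7; EF_C = 7+4 = 11
ES_D = 7; EF_D = 7+8 = 15
ES_E = 7; EF_E = 7+15 = 22
ES_F = 9; EF_F = 9+3 = 12
ES_G = max(EF_A=7, EF_C=11) = 11; EF_G = 11+9 = 20
ES_H = max(EF_B=9, EF_D=15) = 15; EF_H = 15+11 = 26
ES_I = max(EF_E=22, EF_F=12) = 22; EF_I = 22+9 = 31
ES_J = max(EF_D=15, EF_G=20, EF_H=26, EF_I=31) = 31; EF_J = 31+10 = 41
Expected project duration μ = 41 weeks. Critical path: A → E → I → J.

Variance along critical path = 7.111 + 1.778 + 13.444 + 4.000 = 26.333; σ = √26.333 = 5.132 weeks.
Z = (46 − 41) / 5.132 = 0.974
P(T ≤ 46) = Φ(0.974) ≈ 0.835

0.835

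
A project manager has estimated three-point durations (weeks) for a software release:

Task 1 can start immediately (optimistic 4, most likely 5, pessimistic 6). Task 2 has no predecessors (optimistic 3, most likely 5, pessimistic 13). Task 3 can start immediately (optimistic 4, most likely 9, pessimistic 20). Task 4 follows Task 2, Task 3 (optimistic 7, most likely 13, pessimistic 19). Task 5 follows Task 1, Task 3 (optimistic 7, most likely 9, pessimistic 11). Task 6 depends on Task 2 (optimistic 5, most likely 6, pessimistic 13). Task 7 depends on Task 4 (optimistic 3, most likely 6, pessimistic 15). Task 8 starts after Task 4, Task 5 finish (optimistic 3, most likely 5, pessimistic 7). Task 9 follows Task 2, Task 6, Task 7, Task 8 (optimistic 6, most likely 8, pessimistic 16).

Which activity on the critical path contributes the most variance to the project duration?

te_Task 1 = (4 + 4·5 + 6)/6 = 30/6 = 5; σ²_Task 1 = ((6−4)/6)² = 0.111
te_Task 2 = (3 + 4·5 + 13)/6 = 36/6 = 6; σ²_Task 2 = ((13−3)/6)² = 2.778
te_Task 3 = (4 + 4·9 + 20)/6 = 60/6 = 10; σ²_Task 3 = ((20−4)/6)² = 7.111
te_Task 4 = (7 + 4·13 + 19)/6 = 78/6 = 13; σ²_Task 4 = ((19−7)/6)² = 4.000
te_Task 5 = (7 + 4·9 + 11)/6 = 54/6 = 9; σ²_Task 5 = ((11−7)/6)² = 0.444
te_Task 6 = (5 + 4·6 + 13)/6 = 42/6 = 7; σ²_Task 6 = ((13−5)/6)² = 1.778
te_Task 7 = (3 + 4·6 + 15)/6 = 42/6 = 7; σ²_Task 7 = ((15−3)/6)² = 4.000
te_Task 8 = (3 + 4·5 + 7)/6 = 30/6 = 5; σ²_Task 8 = ((7−3)/6)² = 0.444
te_Task 9 = (6 + 4·8 + 16)/6 = 54/6 = 9; σ²_Task 9 = ((16−6)/6)² = 2.778

Forward pass:
ES_Task 1 = 0; EF_Task 1 = 5
ES_Task 2 = 0; EF_Task 2 = 6
ES_Task 3 = 0; EF_Task 3 = 10
ES_Task 4 = max(EF_Task 2=6, EF_Task 3=10) = 10; EF_Task 4 = 10+13 = 23
ES_Task 5 = max(EF_Task 1=5, EF_Task 3=10) = 10; EF_Task 5 = 10+9 = 19
ES_Task 6 = 6; EF_Task 6 = 6+7 = 13
ES_Task 7 = 23; EF_Task 7 = 23+7 = 30
ES_Task 8 = max(EF_Task 4=23, EF_Task 5=19) = 23; EF_Task 8 = 23+5 = 28
ES_Task 9 = max(EF_Task 2=6, EF_Task 6=13, EF_Task 7=30, EF_Task 8=28) = 30; EF_Task 9 = 30+9 = 39
Expected project duration μ = 39 weeks. Critical path: Task 3 → Task 4 → Task 7 → Task 9.

Variances on critical path: σ²_Task 3=7.111, σ²_Task 4=4.000, σ²_Task 7=4.000, σ²_Task 9=2.778.
Largest is σ²_Task 3 = 7.111.

Task 3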